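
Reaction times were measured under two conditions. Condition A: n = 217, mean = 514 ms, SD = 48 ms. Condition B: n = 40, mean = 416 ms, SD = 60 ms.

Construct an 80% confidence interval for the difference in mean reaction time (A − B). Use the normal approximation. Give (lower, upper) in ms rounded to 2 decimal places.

Standard errors of each mean: 48/√217 = 3.2585 and 60/√40 = 9.4868.
SE(x̄₁ − x̄₂) = √(3.2585² + 9.4868²) = 10.0308 for independent samples with unequal variances.
With z* = 1.282, the margin is 1.282 × 10.0308 = 12.8595.
x̄₁ − x̄₂ = 514 − 416 = 98.0000; the interval is 98.0000 ± 12.8595 = (85.14, 110.86).

(85.14, 110.86)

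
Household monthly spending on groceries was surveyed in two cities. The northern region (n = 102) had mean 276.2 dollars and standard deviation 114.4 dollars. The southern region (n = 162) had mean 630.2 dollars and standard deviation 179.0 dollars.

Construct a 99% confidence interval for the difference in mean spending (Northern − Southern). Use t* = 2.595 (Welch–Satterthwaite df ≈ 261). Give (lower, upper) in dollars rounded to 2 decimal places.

SE₁ = s₁/√n₁ = 114.4/√102 = 11.3273; SE₂ = 179.0/√162 = 14.0636.
Independent samples, unequal variances: SE_diff = √(SE₁² + SE₂²) = √(128.30772529 + 197.78484496) = 18.0580.
t* = 2.595, so margin of error = 2.595 × 18.0580 = 46.8605.
Difference in means = 276.2 − 630.2 = -354.0000.
-354.0000 ± 46.8605 → (-400.86, -307.14).

(-400.86, -307.14)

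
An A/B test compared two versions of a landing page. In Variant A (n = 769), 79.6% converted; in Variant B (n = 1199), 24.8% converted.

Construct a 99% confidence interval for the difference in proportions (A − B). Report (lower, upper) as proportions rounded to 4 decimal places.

SE₁ = √(p̂₁(1−p̂₁)/n₁) = √(0.7960·0.2040/769) = 0.01453; SE₂ = √(0.2480·0.7520/1199) = 0.01247.
Independent samples: SE of the difference = √(SE₁² + SE₂²) = √(0.0002111209 + 0.0001555009) = 0.01915.
z* for 99% confidence is 2.576, so the margin of error is 2.576 × 0.01915 = 0.04933.
Point estimate p̂₁ − p̂₂ = 0.7960 − 0.2480 = 0.5480.
0.5480 ± 0.04933 → (0.4987, 0.5973).

(0.4987, 0.5973)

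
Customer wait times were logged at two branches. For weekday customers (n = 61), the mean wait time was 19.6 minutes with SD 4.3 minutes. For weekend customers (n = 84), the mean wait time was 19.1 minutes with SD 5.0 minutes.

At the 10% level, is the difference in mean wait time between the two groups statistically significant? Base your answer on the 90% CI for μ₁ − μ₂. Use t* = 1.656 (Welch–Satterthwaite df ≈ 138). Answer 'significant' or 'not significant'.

SE₁ = s₁/√n₁ = 4.3/√61 = 0.5506; SE₂ = 5.0/√84 = 0.5455.
Independent samples, unequal variances: SE_diff = √(SE₁² + SE₂²) = √(0.30316036 + 0.29757025) = 0.7751.
t* = 1.656, so margin of error = 1.656 × 0.7751 = 1.2836.
Difference in means = 19.6 − 19.1 = 0.5000.
0.5000 ± 1.2836 → (-0.7836, 1.7836).
The interval (-0.7836, 1.7836) contains 0, so the difference is not significant.

not significant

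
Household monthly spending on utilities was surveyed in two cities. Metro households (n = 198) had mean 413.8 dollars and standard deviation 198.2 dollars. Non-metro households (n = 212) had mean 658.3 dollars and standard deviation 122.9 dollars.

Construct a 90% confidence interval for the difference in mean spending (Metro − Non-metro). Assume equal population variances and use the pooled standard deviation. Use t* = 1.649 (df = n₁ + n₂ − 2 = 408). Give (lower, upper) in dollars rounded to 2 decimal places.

(-271.17, -217.83)

Pooled variance s_p² = [197·198.2² + 211·122.9²] / (198+212−2) = 26778.9921, so s_p = 163.6429.
SE_diff = s_p·√(1/n₁ + 1/n₂) = 163.6429·√(1/198 + 1/212) = 16.1729.
t* = 1.649; margin = 1.649 × 16.1729 = 26.6691.
Difference = 413.8 − 658.3 = -244.5000.
-244.5000 ± 26.6691 → (-271.17, -217.83).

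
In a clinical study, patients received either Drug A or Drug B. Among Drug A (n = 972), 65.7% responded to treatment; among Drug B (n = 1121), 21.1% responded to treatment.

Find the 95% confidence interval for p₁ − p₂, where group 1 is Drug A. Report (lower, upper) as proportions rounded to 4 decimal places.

(0.4078, 0.4842)

SE₁ = √(p̂₁(1−p̂₁)/n₁) = √(0.6570·0.3430/972) = 0.01523; SE₂ = √(0.2110·0.7890/1121) = 0.01219.
Independent samples: SE of the difference = √(SE₁² + SE₂²) = √(0.0002319529 + 0.0001485961) = 0.01951.
z* for 95% confidence is 1.960, so the margin of error is 1.960 × 0.01951 = 0.03824.
Point estimate p̂₁ − p̂₂ = 0.6570 − 0.2110 = 0.4460.
0.4460 ± 0.03824 → (0.4078, 0.4842).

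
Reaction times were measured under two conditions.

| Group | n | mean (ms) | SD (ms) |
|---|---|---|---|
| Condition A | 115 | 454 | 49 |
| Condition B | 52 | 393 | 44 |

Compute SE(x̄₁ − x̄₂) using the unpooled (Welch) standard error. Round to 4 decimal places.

7.6229

Per-group SEs: s₁/√n₁ = 49/√115 = 4.5693, s₂/√n₂ = 44/√52 = 6.1017.
Unpooled SE of the difference: √(20.87850249 + 37.23074289) = 7.6229.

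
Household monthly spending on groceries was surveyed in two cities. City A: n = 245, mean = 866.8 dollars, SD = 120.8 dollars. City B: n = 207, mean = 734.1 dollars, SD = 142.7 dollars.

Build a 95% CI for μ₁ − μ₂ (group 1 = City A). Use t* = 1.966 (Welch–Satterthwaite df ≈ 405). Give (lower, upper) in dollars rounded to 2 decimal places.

(107.99, 157.41)

Per-group SEs: s₁/√n₁ = 120.8/√245 = 7.7176, s₂/√n₂ = 142.7/√207 = 9.9183.
Unpooled SE of the difference: √(59.56134976 + 98.37267489) = 12.5672.
Margin of error = t* · SE = 1.966 × 12.5672 = 24.7071.
x̄₁ − x̄₂ = 866.8 − 734.1 = 132.7000.
CI: 132.7000 ± 24.7071 = (107.99, 157.41).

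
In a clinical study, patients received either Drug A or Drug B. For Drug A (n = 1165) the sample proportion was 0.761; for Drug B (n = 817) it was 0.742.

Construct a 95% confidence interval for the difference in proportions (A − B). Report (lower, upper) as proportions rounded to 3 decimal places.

The two standard errors are √(0.7610×0.2390/1165) = 0.01249 and √(0.7420×0.2580/817) = 0.01531.
Because the samples are independent, SE_diff = √(0.01249² + 0.01531²) = 0.01976.
Using z* = 1.960 for 95%, ME = 1.960 × 0.01976 = 0.03873.
p̂₁ − p̂₂ = 0.0190; interval 0.0190 ± 0.03873 gives (-0.020, 0.058).

(-0.020, 0.058)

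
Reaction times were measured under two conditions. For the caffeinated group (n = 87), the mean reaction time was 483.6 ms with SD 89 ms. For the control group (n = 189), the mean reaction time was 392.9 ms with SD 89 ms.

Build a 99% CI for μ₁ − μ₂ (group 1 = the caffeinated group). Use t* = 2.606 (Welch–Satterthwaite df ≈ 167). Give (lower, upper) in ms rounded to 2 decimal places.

SE₁ = s₁/√n₁ = 89/√87 = 9.5418; SE₂ = 89/√189 = 6.4738.
Independent samples, unequal variances: SE_diff = √(SE₁² + SE₂²) = √(91.04594724 + 41.91008644) = 11.5307.
t* = 2.606, so margin of error = 2.606 × 11.5307 = 30.0490.
Difference in means = 483.6 − 392.9 = 90.7000.
90.7000 ± 30.0490 → (60.65, 120.75).

(60.65, 120.75)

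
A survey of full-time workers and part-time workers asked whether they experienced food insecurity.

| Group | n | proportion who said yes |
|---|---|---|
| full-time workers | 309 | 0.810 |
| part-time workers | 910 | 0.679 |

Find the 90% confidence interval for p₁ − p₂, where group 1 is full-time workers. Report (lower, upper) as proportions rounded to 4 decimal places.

Each SE is √(p̂(1−p̂)/n): √(0.8100·0.1900/309) = 0.02232 and √(0.6790·0.3210/910) = 0.01548.
SE(p̂₁ − p̂₂) = √(SE₁² + SE₂²) = √(0.0004981824 + 0.0002396304) = 0.02716, since the two samples are independent.
At 90% confidence z* = 1.645; margin = 1.645 × 0.02716 = 0.04468.
The difference is 0.8100 − 0.6790 = 0.1310, so the interval is 0.1310 ± 0.04468 = (0.0863, 0.1757).

(0.0863, 0.1757)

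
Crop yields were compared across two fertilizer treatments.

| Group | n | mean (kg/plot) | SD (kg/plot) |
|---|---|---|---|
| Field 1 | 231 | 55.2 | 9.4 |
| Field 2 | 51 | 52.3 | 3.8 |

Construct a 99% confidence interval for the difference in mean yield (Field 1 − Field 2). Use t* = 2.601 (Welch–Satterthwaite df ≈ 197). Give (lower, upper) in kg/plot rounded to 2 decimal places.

SE₁ = s₁/√n₁ = 9.4/√231 = 0.6185; SE₂ = 3.8/√51 = 0.5321.
Independent samples, unequal variances: SE_diff = √(SE₁² + SE₂²) = √(0.38254225 + 0.28313041) = 0.8159.
t* = 2.601, so margin of error = 2.601 × 0.8159 = 2.1222.
Difference in means = 55.2 − 52.3 = 2.9000.
2.9000 ± 2.1222 → (0.78, 5.02).

(0.78, 5.02)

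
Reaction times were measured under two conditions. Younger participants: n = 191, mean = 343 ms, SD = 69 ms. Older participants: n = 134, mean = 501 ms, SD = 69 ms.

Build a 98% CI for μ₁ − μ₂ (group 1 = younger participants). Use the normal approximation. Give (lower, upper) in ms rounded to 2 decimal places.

(-176.09, -139.91)

Per-group SEs: s₁/√n₁ = 69/√191 = 4.9927, s₂/√n₂ = 69/√134 = 5.9607.
Unpooled SE of the difference: √(24.92705329 + 35.52994449) = 7.7754.
Margin of error = z* · SE = 2.326 × 7.7754 = 18.0856.
x̄₁ − x̄₂ = 343 − 501 = -158.0000.
CI: -158.0000 ± 18.0856 = (-176.09, -139.91).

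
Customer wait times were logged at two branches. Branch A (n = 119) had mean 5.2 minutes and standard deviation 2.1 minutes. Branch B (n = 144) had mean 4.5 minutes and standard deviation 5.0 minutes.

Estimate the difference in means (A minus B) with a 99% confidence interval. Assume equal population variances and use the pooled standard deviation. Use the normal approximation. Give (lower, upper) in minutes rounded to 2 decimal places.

Pooled variance s_p² = [118·2.1² + 143·5.0²] / (119+144−2) = 15.6911, so s_p = 3.9612.
SE_diff = s_p·√(1/n₁ + 1/n₂) = 3.9612·√(1/119 + 1/144) = 0.4907.
z* = 2.576; margin = 2.576 × 0.4907 = 1.2640.
Difference = 5.2 − 4.5 = 0.7000.
0.7000 ± 1.2640 → (-0.56, 1.96).

(-0.56, 1.96)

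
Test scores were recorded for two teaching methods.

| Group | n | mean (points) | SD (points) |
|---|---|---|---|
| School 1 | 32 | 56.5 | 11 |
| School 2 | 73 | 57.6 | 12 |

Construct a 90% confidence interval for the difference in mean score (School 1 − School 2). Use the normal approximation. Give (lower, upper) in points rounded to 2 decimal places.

(-5.05, 2.85)

SE₁ = s₁/√n₁ = 11/√32 = 1.9445; SE₂ = 12/√73 = 1.4045.
Independent samples, unequal variances: SE_diff = √(SE₁² + SE₂²) = √(3.78108025 + 1.97262025) = 2.3987.
z* = 1.645, so margin of error = 1.645 × 2.3987 = 3.9459.
Difference in means = 56.5 − 57.6 = -1.1000.
-1.1000 ± 3.9459 → (-5.05, 2.85).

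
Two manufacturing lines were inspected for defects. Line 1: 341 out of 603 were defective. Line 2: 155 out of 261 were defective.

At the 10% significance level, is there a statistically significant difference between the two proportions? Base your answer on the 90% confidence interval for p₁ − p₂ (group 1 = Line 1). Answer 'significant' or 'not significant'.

not significant

First, p̂₁ = 341/603 = 0.5655; p̂₂ = 155/261 = 0.5939.
The two standard errors are √(0.5655×0.4345/603) = 0.02019 and √(0.5939×0.4061/261) = 0.03040.
Because the samples are independent, SE_diff = √(0.02019² + 0.03040²) = 0.03649.
Using z* = 1.645 for 90%, ME = 1.645 × 0.03649 = 0.06003.
p̂₁ − p̂₂ = -0.0284; interval -0.0284 ± 0.06003 gives (-0.08843, 0.03163).
The interval (-0.08843, 0.03163) contains 0, so the difference is not significant.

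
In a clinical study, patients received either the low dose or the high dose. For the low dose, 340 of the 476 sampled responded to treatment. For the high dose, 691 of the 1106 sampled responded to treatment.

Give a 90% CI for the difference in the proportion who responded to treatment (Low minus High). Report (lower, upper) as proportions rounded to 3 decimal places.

(0.048, 0.131)

Sample proportions: 340/476 = 0.7143, 691/1106 = 0.6248.
Each SE is √(p̂(1−p̂)/n): √(0.7143·0.2857/476) = 0.02071 and √(0.6248·0.3752/1106) = 0.01456.
SE(p̂₁ − p̂₂) = √(SE₁² + SE₂²) = √(0.0004289041 + 0.0002119936) = 0.02532, since the two samples are independent.
At 90% confidence z* = 1.645; margin = 1.645 × 0.02532 = 0.04165.
The difference is 0.7143 − 0.6248 = 0.0895, so the interval is 0.0895 ± 0.04165 = (0.048, 0.131).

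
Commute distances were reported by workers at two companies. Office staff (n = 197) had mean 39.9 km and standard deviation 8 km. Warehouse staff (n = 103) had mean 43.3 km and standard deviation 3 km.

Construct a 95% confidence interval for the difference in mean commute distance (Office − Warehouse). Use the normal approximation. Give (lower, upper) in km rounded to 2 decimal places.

Standard errors of each mean: 8/√197 = 0.5700 and 3/√103 = 0.2956.
SE(x̄₁ − x̄₂) = √(0.5700² + 0.2956²) = 0.6421 for independent samples with unequal variances.
With z* = 1.960, the margin is 1.960 × 0.6421 = 1.2585.
x̄₁ − x̄₂ = 39.9 − 43.3 = -3.4000; the interval is -3.4000 ± 1.2585 = (-4.66, -2.14).

(-4.66, -2.14)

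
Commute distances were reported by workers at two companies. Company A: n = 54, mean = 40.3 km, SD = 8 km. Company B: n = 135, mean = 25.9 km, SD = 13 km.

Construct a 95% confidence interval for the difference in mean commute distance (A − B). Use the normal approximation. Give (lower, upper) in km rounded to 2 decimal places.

Per-group SEs: s₁/√n₁ = 8/√54 = 1.0887, s₂/√n₂ = 13/√135 = 1.1189.
Unpooled SE of the difference: √(1.18526769 + 1.25193721) = 1.5612.
Margin of error = z* · SE = 1.960 × 1.5612 = 3.0600.
x̄₁ − x̄₂ = 40.3 − 25.9 = 14.4000.
CI: 14.4000 ± 3.0600 = (11.34, 17.46).

(11.34, 17.46)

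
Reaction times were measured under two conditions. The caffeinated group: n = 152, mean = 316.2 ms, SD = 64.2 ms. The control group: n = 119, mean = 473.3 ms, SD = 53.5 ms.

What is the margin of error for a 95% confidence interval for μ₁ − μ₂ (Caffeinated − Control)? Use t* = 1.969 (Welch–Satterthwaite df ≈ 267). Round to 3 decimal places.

14.085

SE₁ = s₁/√n₁ = 64.2/√152 = 5.2073; SE₂ = 53.5/√119 = 4.9043.
Independent samples, unequal variances: SE_diff = √(SE₁² + SE₂²) = √(27.11597329 + 24.05215849) = 7.1532.
t* = 1.969, so margin of error = 1.969 × 7.1532 = 14.0847.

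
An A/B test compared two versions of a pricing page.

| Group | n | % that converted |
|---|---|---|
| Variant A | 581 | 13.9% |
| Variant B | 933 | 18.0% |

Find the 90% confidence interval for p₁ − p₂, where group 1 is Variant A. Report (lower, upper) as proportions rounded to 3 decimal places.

The two standard errors are √(0.1390×0.8610/581) = 0.01435 and √(0.1800×0.8200/933) = 0.01258.
Because the samples are independent, SE_diff = √(0.01435² + 0.01258²) = 0.01908.
Using z* = 1.645 for 90%, ME = 1.645 × 0.01908 = 0.03139.
p̂₁ − p̂₂ = -0.0410; interval -0.0410 ± 0.03139 gives (-0.072, -0.010).

(-0.072, -0.010)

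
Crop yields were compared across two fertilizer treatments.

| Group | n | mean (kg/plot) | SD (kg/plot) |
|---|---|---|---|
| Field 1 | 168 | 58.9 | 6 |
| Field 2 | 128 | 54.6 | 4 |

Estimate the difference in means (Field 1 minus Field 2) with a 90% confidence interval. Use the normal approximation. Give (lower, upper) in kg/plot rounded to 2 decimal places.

(3.34, 5.26)

SE₁ = s₁/√n₁ = 6/√168 = 0.4629; SE₂ = 4/√128 = 0.3536.
Independent samples, unequal variances: SE_diff = √(SE₁² + SE₂²) = √(0.21427641 + 0.12503296) = 0.5825.
z* = 1.645, so margin of error = 1.645 × 0.5825 = 0.9582.
Difference in means = 58.9 − 54.6 = 4.3000.
4.3000 ± 0.9582 → (3.34, 5.26).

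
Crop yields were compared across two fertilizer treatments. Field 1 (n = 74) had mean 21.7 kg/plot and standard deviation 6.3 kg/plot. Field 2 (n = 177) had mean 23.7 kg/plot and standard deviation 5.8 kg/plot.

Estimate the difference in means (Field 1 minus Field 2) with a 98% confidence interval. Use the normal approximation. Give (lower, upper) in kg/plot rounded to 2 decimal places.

(-3.98, -0.02)

Per-group SEs: s₁/√n₁ = 6.3/√74 = 0.7324, s₂/√n₂ = 5.8/√177 = 0.4360.
Unpooled SE of the difference: √(0.53640976 + 0.190096) = 0.8524.
Margin of error = z* · SE = 2.326 × 0.8524 = 1.9827.
x̄₁ − x̄₂ = 21.7 − 23.7 = -2.0000.
CI: -2.0000 ± 1.9827 = (-3.98, -0.02).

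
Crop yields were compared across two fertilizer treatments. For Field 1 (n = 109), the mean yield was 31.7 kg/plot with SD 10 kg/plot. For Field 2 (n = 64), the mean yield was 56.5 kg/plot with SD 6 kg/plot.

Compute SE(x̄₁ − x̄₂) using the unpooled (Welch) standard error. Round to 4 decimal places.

1.2165

Per-group SEs: s₁/√n₁ = 10/√109 = 0.9578, s₂/√n₂ = 6/√64 = 0.7500.
Unpooled SE of the difference: √(0.91738084 + 0.5625) = 1.2165.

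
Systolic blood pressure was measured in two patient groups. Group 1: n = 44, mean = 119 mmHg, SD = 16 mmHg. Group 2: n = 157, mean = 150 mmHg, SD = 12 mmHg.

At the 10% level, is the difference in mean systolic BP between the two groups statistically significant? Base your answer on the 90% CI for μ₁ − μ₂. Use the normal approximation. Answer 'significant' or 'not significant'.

significant

Per-group SEs: s₁/√n₁ = 16/√44 = 2.4121, s₂/√n₂ = 12/√157 = 0.9577.
Unpooled SE of the difference: √(5.81822641 + 0.91718929) = 2.5953.
Margin of error = z* · SE = 1.645 × 2.5953 = 4.2693.
x̄₁ − x̄₂ = 119 − 150 = -31.0000.
CI: -31.0000 ± 4.2693 = (-35.2693, -26.7307).
The interval (-35.2693, -26.7307) does not contain 0, so the difference is significant.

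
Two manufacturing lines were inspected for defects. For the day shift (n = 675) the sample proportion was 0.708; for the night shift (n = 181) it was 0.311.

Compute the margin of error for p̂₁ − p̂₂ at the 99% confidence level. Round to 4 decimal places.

SE₁ = √(p̂₁(1−p̂₁)/n₁) = √(0.7080·0.2920/675) = 0.01750; SE₂ = √(0.3110·0.6890/181) = 0.03441.
Independent samples: SE of the difference = √(SE₁² + SE₂²) = √(0.00030625 + 0.0011840481) = 0.03860.
z* for 99% confidence is 2.576, so the margin of error is 2.576 × 0.03860 = 0.09943.

0.0994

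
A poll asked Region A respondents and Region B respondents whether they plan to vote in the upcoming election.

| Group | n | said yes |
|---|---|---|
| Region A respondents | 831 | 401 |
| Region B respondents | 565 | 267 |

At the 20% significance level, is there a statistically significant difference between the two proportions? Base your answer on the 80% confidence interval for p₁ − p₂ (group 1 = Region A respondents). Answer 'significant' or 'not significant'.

not significant

p̂₁ = 401/831 = 0.4826 and p̂₂ = 267/565 = 0.4726.
SE₁ = √(p̂₁(1−p̂₁)/n₁) = √(0.4826·0.5174/831) = 0.01733; SE₂ = √(0.4726·0.5274/565) = 0.02100.
Independent samples: SE of the difference = √(SE₁² + SE₂²) = √(0.0003003289 + 0.000441) = 0.02723.
z* for 80% confidence is 1.282, so the margin of error is 1.282 × 0.02723 = 0.03491.
Point estimate p̂₁ − p̂₂ = 0.4826 − 0.4726 = 0.0100.
0.0100 ± 0.03491 → (-0.02491, 0.04491).
The interval (-0.02491, 0.04491) contains 0, so the difference is not significant.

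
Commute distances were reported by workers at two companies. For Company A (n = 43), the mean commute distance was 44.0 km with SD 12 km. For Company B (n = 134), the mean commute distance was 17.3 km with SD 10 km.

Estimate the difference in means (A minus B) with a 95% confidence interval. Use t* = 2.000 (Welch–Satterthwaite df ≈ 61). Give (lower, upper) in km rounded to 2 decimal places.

SE₁ = s₁/√n₁ = 12/√43 = 1.8300; SE₂ = 10/√134 = 0.8639.
Independent samples, unequal variances: SE_diff = √(SE₁² + SE₂²) = √(3.3489 + 0.74632321) = 2.0237.
t* = 2.000, so margin of error = 2.000 × 2.0237 = 4.0474.
Difference in means = 44.0 − 17.3 = 26.7000.
26.7000 ± 4.0474 → (22.65, 30.75).

(22.65, 30.75)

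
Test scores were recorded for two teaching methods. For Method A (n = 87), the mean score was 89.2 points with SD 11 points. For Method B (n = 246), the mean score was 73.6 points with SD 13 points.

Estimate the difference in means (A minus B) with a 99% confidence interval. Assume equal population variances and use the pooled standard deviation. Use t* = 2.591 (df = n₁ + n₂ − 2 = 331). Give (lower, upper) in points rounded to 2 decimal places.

Pooled variance s_p² = [86·11² + 245·13²] / (87+246−2) = 156.5287, so s_p = 12.5111.
SE_diff = s_p·√(1/n₁ + 1/n₂) = 12.5111·√(1/87 + 1/246) = 1.5606.
t* = 2.591; margin = 2.591 × 1.5606 = 4.0435.
Difference = 89.2 − 73.6 = 15.6000.
15.6000 ± 4.0435 → (11.56, 19.64).

(11.56, 19.64)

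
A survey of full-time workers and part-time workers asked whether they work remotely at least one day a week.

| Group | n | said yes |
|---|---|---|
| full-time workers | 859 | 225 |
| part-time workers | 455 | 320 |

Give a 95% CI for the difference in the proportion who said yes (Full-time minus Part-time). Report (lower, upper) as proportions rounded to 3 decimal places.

First, p̂₁ = 225/859 = 0.2619; p̂₂ = 320/455 = 0.7033.
The two standard errors are √(0.2619×0.7381/859) = 0.01500 and √(0.7033×0.2967/455) = 0.02142.
Because the samples are independent, SE_diff = √(0.01500² + 0.02142²) = 0.02615.
Using z* = 1.960 for 95%, ME = 1.960 × 0.02615 = 0.05125.
p̂₁ − p̂₂ = -0.4414; interval -0.4414 ± 0.05125 gives (-0.493, -0.390).

(-0.493, -0.390)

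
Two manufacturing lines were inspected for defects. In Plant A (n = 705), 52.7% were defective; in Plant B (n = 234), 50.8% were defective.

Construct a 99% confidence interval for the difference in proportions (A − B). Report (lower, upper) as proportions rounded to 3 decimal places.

SE₁ = √(p̂₁(1−p̂₁)/n₁) = √(0.5270·0.4730/705) = 0.01880; SE₂ = √(0.5080·0.4920/234) = 0.03268.
Independent samples: SE of the difference = √(SE₁² + SE₂²) = √(0.00035344 + 0.0010679824) = 0.03770.
z* for 99% confidence is 2.576, so the margin of error is 2.576 × 0.03770 = 0.09712.
Point estimate p̂₁ − p̂₂ = 0.5270 − 0.5080 = 0.0190.
0.0190 ± 0.09712 → (-0.078, 0.116).

(-0.078, 0.116)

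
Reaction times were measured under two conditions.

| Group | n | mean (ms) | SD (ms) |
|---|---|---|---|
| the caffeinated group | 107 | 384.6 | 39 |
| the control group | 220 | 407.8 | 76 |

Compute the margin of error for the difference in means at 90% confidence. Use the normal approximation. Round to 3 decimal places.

10.465

Per-group SEs: s₁/√n₁ = 39/√107 = 3.7703, s₂/√n₂ = 76/√220 = 5.1239.
Unpooled SE of the difference: √(14.21516209 + 26.25435121) = 6.3616.
Margin of error = z* · SE = 1.645 × 6.3616 = 10.4648.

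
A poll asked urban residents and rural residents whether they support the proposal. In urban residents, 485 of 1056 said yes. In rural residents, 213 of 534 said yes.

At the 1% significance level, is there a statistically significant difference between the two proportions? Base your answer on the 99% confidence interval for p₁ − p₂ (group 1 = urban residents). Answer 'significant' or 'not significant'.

First, p̂₁ = 485/1056 = 0.4593; p̂₂ = 213/534 = 0.3989.
The two standard errors are √(0.4593×0.5407/1056) = 0.01534 and √(0.3989×0.6011/534) = 0.02119.
Because the samples are independent, SE_diff = √(0.01534² + 0.02119²) = 0.02616.
Using z* = 2.576 for 99%, ME = 2.576 × 0.02616 = 0.06739.
p̂₁ − p̂₂ = 0.0604; interval 0.0604 ± 0.06739 gives (-0.00699, 0.12779).
The interval (-0.00699, 0.12779) contains 0, so the difference is not significant.

not significant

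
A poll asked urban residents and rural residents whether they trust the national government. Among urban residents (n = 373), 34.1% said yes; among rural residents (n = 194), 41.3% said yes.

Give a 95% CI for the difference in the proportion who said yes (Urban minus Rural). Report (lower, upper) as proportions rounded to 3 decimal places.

Each SE is √(p̂(1−p̂)/n): √(0.3410·0.6590/373) = 0.02455 and √(0.4130·0.5870/194) = 0.03535.
SE(p̂₁ − p̂₂) = √(SE₁² + SE₂²) = √(0.0006027025 + 0.0012496225) = 0.04304, since the two samples are independent.
At 95% confidence z* = 1.960; margin = 1.960 × 0.04304 = 0.08436.
The difference is 0.3410 − 0.4130 = -0.0720, so the interval is -0.0720 ± 0.08436 = (-0.156, 0.012).

(-0.156, 0.012)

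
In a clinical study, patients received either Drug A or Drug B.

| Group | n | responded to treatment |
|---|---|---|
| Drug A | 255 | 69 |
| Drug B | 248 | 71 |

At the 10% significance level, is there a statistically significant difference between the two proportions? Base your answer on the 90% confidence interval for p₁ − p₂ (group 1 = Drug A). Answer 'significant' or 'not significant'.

not significant

p̂₁ = 69/255 = 0.2706 and p̂₂ = 71/248 = 0.2863.
SE₁ = √(p̂₁(1−p̂₁)/n₁) = √(0.2706·0.7294/255) = 0.02782; SE₂ = √(0.2863·0.7137/248) = 0.02870.
Independent samples: SE of the difference = √(SE₁² + SE₂²) = √(0.0007739524 + 0.00082369) = 0.03997.
z* for 90% confidence is 1.645, so the margin of error is 1.645 × 0.03997 = 0.06575.
Point estimate p̂₁ − p̂₂ = 0.2706 − 0.2863 = -0.0157.
-0.0157 ± 0.06575 → (-0.08145, 0.05005).
The interval (-0.08145, 0.05005) contains 0, so the difference is not significant.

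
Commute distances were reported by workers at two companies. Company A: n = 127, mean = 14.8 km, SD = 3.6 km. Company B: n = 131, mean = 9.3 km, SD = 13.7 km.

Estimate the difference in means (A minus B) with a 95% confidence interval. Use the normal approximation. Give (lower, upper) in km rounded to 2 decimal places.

SE₁ = s₁/√n₁ = 3.6/√127 = 0.3194; SE₂ = 13.7/√131 = 1.1970.
Independent samples, unequal variances: SE_diff = √(SE₁² + SE₂²) = √(0.10201636 + 1.432809) = 1.2389.
z* = 1.960, so margin of error = 1.960 × 1.2389 = 2.4282.
Difference in means = 14.8 − 9.3 = 5.5000.
5.5000 ± 2.4282 → (3.07, 7.93).

(3.07, 7.93)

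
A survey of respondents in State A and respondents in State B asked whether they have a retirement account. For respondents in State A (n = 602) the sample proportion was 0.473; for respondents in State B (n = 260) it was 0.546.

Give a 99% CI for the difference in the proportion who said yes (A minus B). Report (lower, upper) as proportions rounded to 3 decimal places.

Each SE is √(p̂(1−p̂)/n): √(0.4730·0.5270/602) = 0.02035 and √(0.5460·0.4540/260) = 0.03088.
SE(p̂₁ − p̂₂) = √(SE₁² + SE₂²) = √(0.0004141225 + 0.0009535744) = 0.03698, since the two samples are independent.
At 99% confidence z* = 2.576; margin = 2.576 × 0.03698 = 0.09526.
The difference is 0.4730 − 0.5460 = -0.0730, so the interval is -0.0730 ± 0.09526 = (-0.168, 0.022).

(-0.168, 0.022)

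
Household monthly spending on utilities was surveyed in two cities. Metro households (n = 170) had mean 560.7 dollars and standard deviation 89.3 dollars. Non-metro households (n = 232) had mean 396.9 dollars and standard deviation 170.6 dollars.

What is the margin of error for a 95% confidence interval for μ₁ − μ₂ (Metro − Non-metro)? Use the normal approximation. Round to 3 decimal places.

SE₁ = s₁/√n₁ = 89.3/√170 = 6.8490; SE₂ = 170.6/√232 = 11.2004.
Independent samples, unequal variances: SE_diff = √(SE₁² + SE₂²) = √(46.908801 + 125.44896016) = 13.1285.
z* = 1.960, so margin of error = 1.960 × 13.1285 = 25.7319.

25.732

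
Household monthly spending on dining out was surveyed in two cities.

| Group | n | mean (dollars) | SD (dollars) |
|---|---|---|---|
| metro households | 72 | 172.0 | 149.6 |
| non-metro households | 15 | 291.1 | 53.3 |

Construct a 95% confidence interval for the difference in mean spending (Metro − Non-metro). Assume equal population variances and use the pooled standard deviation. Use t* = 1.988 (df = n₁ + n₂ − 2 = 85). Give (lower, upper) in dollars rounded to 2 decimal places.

(-197.21, -40.99)

Pooled variance s_p² = [71·149.6² + 14·53.3²] / (72+15−2) = 19161.9273, so s_p = 138.4266.
SE_diff = s_p·√(1/n₁ + 1/n₂) = 138.4266·√(1/72 + 1/15) = 39.2887.
t* = 1.988; margin = 1.988 × 39.2887 = 78.1059.
Difference = 172.0 − 291.1 = -119.1000.
-119.1000 ± 78.1059 → (-197.21, -40.99).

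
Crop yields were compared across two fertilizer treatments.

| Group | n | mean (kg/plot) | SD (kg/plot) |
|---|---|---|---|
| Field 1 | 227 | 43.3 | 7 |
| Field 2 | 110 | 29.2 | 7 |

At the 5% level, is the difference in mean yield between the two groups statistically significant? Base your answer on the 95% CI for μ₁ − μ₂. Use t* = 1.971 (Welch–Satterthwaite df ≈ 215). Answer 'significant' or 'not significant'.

significant

Per-group SEs: s₁/√n₁ = 7/√227 = 0.4646, s₂/√n₂ = 7/√110 = 0.6674.
Unpooled SE of the difference: √(0.21585316 + 0.44542276) = 0.8132.
Margin of error = t* · SE = 1.971 × 0.8132 = 1.6028.
x̄₁ − x̄₂ = 43.3 − 29.2 = 14.1000.
CI: 14.1000 ± 1.6028 = (12.4972, 15.7028).
The interval (12.4972, 15.7028) does not contain 0, so the difference is significant.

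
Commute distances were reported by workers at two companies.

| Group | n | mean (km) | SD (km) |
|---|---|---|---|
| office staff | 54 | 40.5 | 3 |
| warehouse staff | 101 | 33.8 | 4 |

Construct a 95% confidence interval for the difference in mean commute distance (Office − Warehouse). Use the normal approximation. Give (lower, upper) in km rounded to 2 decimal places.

(5.58, 7.82)

Per-group SEs: s₁/√n₁ = 3/√54 = 0.4082, s₂/√n₂ = 4/√101 = 0.3980.
Unpooled SE of the difference: √(0.16662724 + 0.158404) = 0.5701.
Margin of error = z* · SE = 1.960 × 0.5701 = 1.1174.
x̄₁ − x̄₂ = 40.5 − 33.8 = 6.7000.
CI: 6.7000 ± 1.1174 = (5.58, 7.82).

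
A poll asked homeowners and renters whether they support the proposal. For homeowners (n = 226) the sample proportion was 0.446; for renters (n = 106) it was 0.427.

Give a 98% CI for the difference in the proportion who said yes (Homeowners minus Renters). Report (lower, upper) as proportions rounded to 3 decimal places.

(-0.117, 0.155)

The two standard errors are √(0.4460×0.5540/226) = 0.03306 and √(0.4270×0.5730/106) = 0.04804.
Because the samples are independent, SE_diff = √(0.03306² + 0.04804²) = 0.05832.
Using z* = 2.326 for 98%, ME = 2.326 × 0.05832 = 0.13565.
p̂₁ − p̂₂ = 0.0190; interval 0.0190 ± 0.13565 gives (-0.117, 0.155).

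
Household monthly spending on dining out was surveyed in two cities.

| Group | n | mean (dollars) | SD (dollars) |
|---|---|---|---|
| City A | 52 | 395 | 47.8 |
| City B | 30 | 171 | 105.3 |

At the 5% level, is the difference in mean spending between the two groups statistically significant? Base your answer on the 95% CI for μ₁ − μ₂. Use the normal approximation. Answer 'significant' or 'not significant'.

Per-group SEs: s₁/√n₁ = 47.8/√52 = 6.6287, s₂/√n₂ = 105.3/√30 = 19.2251.
Unpooled SE of the difference: √(43.93966369 + 369.60447001) = 20.3358.
Margin of error = z* · SE = 1.960 × 20.3358 = 39.8582.
x̄₁ − x̄₂ = 395 − 171 = 224.0000.
CI: 224.0000 ± 39.8582 = (184.1418, 263.8582).
The interval (184.1418, 263.8582) does not contain 0, so the difference is significant.

significant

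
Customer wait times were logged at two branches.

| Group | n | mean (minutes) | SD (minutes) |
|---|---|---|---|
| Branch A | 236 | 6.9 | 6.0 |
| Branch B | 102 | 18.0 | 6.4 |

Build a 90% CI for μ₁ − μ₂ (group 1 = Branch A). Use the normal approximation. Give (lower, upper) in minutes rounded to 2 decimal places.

Per-group SEs: s₁/√n₁ = 6.0/√236 = 0.3906, s₂/√n₂ = 6.4/√102 = 0.6337.
Unpooled SE of the difference: √(0.15256836 + 0.40157569) = 0.7444.
Margin of error = z* · SE = 1.645 × 0.7444 = 1.2245.
x̄₁ − x̄₂ = 6.9 − 18.0 = -11.1000.
CI: -11.1000 ± 1.2245 = (-12.32, -9.88).

(-12.32, -9.88)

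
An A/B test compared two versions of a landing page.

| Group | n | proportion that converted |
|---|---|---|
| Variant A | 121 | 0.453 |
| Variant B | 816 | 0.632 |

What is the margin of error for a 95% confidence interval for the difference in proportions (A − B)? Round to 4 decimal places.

0.0947

Each SE is √(p̂(1−p̂)/n): √(0.4530·0.5470/121) = 0.04525 and √(0.6320·0.3680/816) = 0.01688.
SE(p̂₁ − p̂₂) = √(SE₁² + SE₂²) = √(0.0020475625 + 0.0002849344) = 0.04830, since the two samples are independent.
At 95% confidence z* = 1.960; margin = 1.960 × 0.04830 = 0.09467.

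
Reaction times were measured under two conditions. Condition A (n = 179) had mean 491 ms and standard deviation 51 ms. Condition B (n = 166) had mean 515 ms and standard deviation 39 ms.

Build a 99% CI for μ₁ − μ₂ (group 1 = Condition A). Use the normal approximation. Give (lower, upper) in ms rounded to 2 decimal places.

Per-group SEs: s₁/√n₁ = 51/√179 = 3.8119, s₂/√n₂ = 39/√166 = 3.0270.
Unpooled SE of the difference: √(14.53058161 + 9.162729) = 4.8676.
Margin of error = z* · SE = 2.576 × 4.8676 = 12.5389.
x̄₁ − x̄₂ = 491 − 515 = -24.0000.
CI: -24.0000 ± 12.5389 = (-36.54, -11.46).

(-36.54, -11.46)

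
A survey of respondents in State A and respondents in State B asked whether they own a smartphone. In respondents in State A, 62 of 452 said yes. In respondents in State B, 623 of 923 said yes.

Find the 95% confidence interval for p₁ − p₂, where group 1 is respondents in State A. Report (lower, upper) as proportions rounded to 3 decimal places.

(-0.582, -0.494)

Sample proportions: 62/452 = 0.1372, 623/923 = 0.6750.
Each SE is √(p̂(1−p̂)/n): √(0.1372·0.8628/452) = 0.01618 and √(0.6750·0.3250/923) = 0.01542.
SE(p̂₁ − p̂₂) = √(SE₁² + SE₂²) = √(0.0002617924 + 0.0002377764) = 0.02235, since the two samples are independent.
At 95% confidence z* = 1.960; margin = 1.960 × 0.02235 = 0.04381.
The difference is 0.1372 − 0.6750 = -0.5378, so the interval is -0.5378 ± 0.04381 = (-0.582, -0.494).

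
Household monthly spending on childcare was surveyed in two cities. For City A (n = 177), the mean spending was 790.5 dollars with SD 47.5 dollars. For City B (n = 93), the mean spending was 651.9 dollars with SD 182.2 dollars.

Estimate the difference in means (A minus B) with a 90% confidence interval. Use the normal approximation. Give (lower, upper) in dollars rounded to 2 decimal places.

SE₁ = s₁/√n₁ = 47.5/√177 = 3.5703; SE₂ = 182.2/√93 = 18.8933.
Independent samples, unequal variances: SE_diff = √(SE₁² + SE₂²) = √(12.74704209 + 356.95678489) = 19.2277.
z* = 1.645, so margin of error = 1.645 × 19.2277 = 31.6296.
Difference in means = 790.5 − 651.9 = 138.6000.
138.6000 ± 31.6296 → (106.97, 170.23).

(106.97, 170.23)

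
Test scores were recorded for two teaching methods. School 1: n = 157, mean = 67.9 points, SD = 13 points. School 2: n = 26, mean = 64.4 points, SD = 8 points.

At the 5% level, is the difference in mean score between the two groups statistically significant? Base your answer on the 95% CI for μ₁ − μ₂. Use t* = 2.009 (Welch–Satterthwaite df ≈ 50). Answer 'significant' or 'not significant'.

Per-group SEs: s₁/√n₁ = 13/√157 = 1.0375, s₂/√n₂ = 8/√26 = 1.5689.
Unpooled SE of the difference: √(1.07640625 + 2.46144721) = 1.8809.
Margin of error = t* · SE = 2.009 × 1.8809 = 3.7787.
x̄₁ − x̄₂ = 67.9 − 64.4 = 3.5000.
CI: 3.5000 ± 3.7787 = (-0.2787, 7.2787).
The interval (-0.2787, 7.2787) contains 0, so the difference is not significant.

not significant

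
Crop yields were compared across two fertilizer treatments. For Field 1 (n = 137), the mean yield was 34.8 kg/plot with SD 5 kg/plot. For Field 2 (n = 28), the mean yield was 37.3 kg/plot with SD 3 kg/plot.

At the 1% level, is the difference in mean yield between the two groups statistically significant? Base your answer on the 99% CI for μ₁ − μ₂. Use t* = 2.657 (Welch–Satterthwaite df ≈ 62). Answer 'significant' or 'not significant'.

SE₁ = s₁/√n₁ = 5/√137 = 0.4272; SE₂ = 3/√28 = 0.5669.
Independent samples, unequal variances: SE_diff = √(SE₁² + SE₂²) = √(0.18249984 + 0.32137561) = 0.7098.
t* = 2.657, so margin of error = 2.657 × 0.7098 = 1.8859.
Difference in means = 34.8 − 37.3 = -2.5000.
-2.5000 ± 1.8859 → (-4.3859, -0.6141).
The interval (-4.3859, -0.6141) does not contain 0, so the difference is significant.

significant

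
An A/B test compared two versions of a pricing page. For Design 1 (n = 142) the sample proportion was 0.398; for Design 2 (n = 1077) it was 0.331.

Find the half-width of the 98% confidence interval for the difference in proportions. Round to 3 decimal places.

The two standard errors are √(0.3980×0.6020/142) = 0.04108 and √(0.3310×0.6690/1077) = 0.01434.
Because the samples are independent, SE_diff = √(0.04108² + 0.01434²) = 0.04351.
Using z* = 2.326 for 98%, ME = 2.326 × 0.04351 = 0.10120.

0.101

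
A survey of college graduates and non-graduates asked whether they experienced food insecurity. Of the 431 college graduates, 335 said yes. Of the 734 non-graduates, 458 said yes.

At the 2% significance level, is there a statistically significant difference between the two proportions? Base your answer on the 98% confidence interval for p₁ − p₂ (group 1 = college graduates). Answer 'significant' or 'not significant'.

significant

p̂₁ = 335/431 = 0.7773 and p̂₂ = 458/734 = 0.6240.
SE₁ = √(p̂₁(1−p̂₁)/n₁) = √(0.7773·0.2227/431) = 0.02004; SE₂ = √(0.6240·0.3760/734) = 0.01788.
Independent samples: SE of the difference = √(SE₁² + SE₂²) = √(0.0004016016 + 0.0003196944) = 0.02686.
z* for 98% confidence is 2.326, so the margin of error is 2.326 × 0.02686 = 0.06248.
Point estimate p̂₁ − p̂₂ = 0.7773 − 0.6240 = 0.1533.
0.1533 ± 0.06248 → (0.09082, 0.21578).
The interval (0.09082, 0.21578) does not contain 0, so the difference is significant.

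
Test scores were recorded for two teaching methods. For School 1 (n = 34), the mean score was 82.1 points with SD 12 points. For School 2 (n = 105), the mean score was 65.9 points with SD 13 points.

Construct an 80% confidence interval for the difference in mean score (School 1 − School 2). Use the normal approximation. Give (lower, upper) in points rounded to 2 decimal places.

(13.10, 19.30)

SE₁ = s₁/√n₁ = 12/√34 = 2.0580; SE₂ = 13/√105 = 1.2687.
Independent samples, unequal variances: SE_diff = √(SE₁² + SE₂²) = √(4.235364 + 1.60959969) = 2.4176.
z* = 1.282, so margin of error = 1.282 × 2.4176 = 3.0994.
Difference in means = 82.1 − 65.9 = 16.2000.
16.2000 ± 3.0994 → (13.10, 19.30).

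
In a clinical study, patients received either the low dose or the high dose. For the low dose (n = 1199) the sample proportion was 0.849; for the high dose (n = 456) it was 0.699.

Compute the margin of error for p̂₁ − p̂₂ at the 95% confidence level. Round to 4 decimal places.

Each SE is √(p̂(1−p̂)/n): √(0.8490·0.1510/1199) = 0.01034 and √(0.6990·0.3010/456) = 0.02148.
SE(p̂₁ − p̂₂) = √(SE₁² + SE₂²) = √(0.0001069156 + 0.0004613904) = 0.02384, since the two samples are independent.
At 95% confidence z* = 1.960; margin = 1.960 × 0.02384 = 0.04673.

0.0467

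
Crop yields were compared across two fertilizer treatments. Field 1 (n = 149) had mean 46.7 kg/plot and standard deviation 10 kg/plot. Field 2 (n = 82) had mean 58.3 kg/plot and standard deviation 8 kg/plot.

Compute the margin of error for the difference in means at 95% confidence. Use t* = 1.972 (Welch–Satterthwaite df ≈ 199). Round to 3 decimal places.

Standard errors of each mean: 10/√149 = 0.8192 and 8/√82 = 0.8835.
SE(x̄₁ − x̄₂) = √(0.8192² + 0.8835²) = 1.2048 for independent samples with unequal variances.
With t* = 1.972, the margin is 1.972 × 1.2048 = 2.3759.

2.376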